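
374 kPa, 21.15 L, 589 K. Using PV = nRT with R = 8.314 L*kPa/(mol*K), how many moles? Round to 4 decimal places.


PV = nRT, solve for n = PV / (RT).
PV = 374 * 21.15 = 7910.1
RT = 8.314 * 589 = 4896.946
n = 7910.1 / 4896.946
n = 1.61531289 mol, rounded to 4 dp:

1.6153 mol


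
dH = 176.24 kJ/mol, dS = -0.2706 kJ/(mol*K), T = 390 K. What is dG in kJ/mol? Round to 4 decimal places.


Gibbs: dG = dH - T*dS (consistent units, dS already in kJ/(mol*K)).
T*dS = 390 * -0.2706 = -105.534
dG = 176.24 - (-105.534)
dG = 281.774 kJ/mol, rounded to 4 dp:

281.7740 kJ/mol


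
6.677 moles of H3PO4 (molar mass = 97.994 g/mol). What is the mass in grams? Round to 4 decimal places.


mass = n * M
mass = 6.677 * 97.994
mass = 654.305938 g, rounded to 4 dp:

654.3059 g


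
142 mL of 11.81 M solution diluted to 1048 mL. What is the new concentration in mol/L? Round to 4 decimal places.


Dilution: M1*V1 = M2*V2, solve for M2.
M2 = M1*V1 / V2
M2 = 11.81 * 142 / 1048
M2 = 1677.02 / 1048
M2 = 1.60020992 mol/L, rounded to 4 dp:

1.6002 mol/L


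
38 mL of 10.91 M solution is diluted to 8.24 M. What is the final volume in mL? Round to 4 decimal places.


Dilution: M1*V1 = M2*V2, solve for V2.
V2 = M1*V1 / M2
V2 = 10.91 * 38 / 8.24
V2 = 414.58 / 8.24
V2 = 50.3131068 mL, rounded to 4 dp:

50.3131 mL


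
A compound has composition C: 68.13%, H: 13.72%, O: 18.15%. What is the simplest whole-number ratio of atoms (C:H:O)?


Assume 100 g of compound, divide each mass% by atomic mass to get moles, then normalize by the smallest to get a raw atom ratio.
Moles per 100 g: C: 68.13/12.011 = 5.6723, H: 13.72/1.008 = 13.6111, O: 18.15/15.999 = 1.1344
Raw ratio (divide by min = 1.1344): C: 5.0, H: 11.998, O: 1.0
Multiply by 1 to clear fractions: C: 5.0 ~= 5, H: 11.998 ~= 12, O: 1.0 ~= 1
Reduce by GCD to get the simplest whole-number ratio:

5:12:1


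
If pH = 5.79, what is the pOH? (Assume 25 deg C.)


At 25 deg C, pH + pOH = 14.
pOH = 14 - pH = 14 - 5.79
pOH = 8.21:

8.21


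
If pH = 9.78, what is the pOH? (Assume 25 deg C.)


At 25 deg C, pH + pOH = 14.
pOH = 14 - pH = 14 - 9.78
pOH = 4.22:

4.22


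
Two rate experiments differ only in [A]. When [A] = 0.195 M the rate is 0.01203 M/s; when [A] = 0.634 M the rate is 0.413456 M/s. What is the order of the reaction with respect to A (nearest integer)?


Rate is proportional to [A]^n, so rate2/rate1 = ([A]2/[A]1)^n. Take logs to solve for n.
rate2/rate1 = 0.413456 / 0.01203 = 34.3687
[A]2/[A]1 = 0.634 / 0.195 = 3.2513
n = ln(34.3687) / ln(3.2513) = 3.0
Nearest integer order:

3


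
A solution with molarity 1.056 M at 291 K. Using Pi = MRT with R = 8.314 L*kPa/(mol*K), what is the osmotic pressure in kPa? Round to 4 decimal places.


Osmotic pressure (van't Hoff): Pi = M*R*T.
RT = 8.314 * 291 = 2419.374
Pi = 1.056 * 2419.374
Pi = 2554.858944 kPa, rounded to 4 dp:

2554.8589 kPa


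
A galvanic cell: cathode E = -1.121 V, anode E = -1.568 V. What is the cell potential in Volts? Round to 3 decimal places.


Standard cell potential: E_cell = E_cathode - E_anode.
E_cell = -1.121 - (-1.568)
E_cell = 0.447 V, rounded to 3 dp:

0.447 V


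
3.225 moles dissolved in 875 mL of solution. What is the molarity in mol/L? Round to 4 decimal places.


Convert volume to liters: V_L = V_mL / 1000.
V_L = 875 / 1000 = 0.875 L
M = n / V_L = 3.225 / 0.875
M = 3.68571429 mol/L, rounded to 4 dp:

3.6857 mol/L


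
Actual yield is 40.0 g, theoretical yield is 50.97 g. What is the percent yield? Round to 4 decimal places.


% yield = 100 * actual / theoretical
% yield = 100 * 40.0 / 50.97
% yield = 78.47753581 %, rounded to 4 dp:

78.4775 %


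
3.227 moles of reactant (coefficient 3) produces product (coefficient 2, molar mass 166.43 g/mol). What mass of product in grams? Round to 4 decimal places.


Use the coefficient ratio to convert reactant moles to product moles, then multiply by the product's molar mass.
moles_P = moles_R * (coeff_P / coeff_R) = 3.227 * (2/3) = 2.151333
mass_P = moles_P * M_P = 2.151333 * 166.43
mass_P = 358.04635119 g, rounded to 4 dp:

358.0464 g


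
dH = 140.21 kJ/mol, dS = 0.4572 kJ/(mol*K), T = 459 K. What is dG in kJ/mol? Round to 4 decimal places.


Gibbs: dG = dH - T*dS (consistent units, dS already in kJ/(mol*K)).
T*dS = 459 * 0.4572 = 209.8548
dG = 140.21 - (209.8548)
dG = -69.6448 kJ/mol, rounded to 4 dp:

-69.6448 kJ/mol


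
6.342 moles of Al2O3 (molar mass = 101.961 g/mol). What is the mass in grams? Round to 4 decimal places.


mass = n * M
mass = 6.342 * 101.961
mass = 646.636662 g, rounded to 4 dp:

646.6367 g


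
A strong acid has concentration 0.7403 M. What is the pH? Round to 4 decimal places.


A strong acid dissociates completely, so [H+] equals the given concentration.
pH = -log10([H+]) = -log10(0.7403)
pH = 0.13059225, rounded to 4 dp:

0.1306


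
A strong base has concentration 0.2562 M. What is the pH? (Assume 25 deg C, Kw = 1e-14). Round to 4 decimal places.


A strong base dissociates completely, so [OH-] equals the given concentration.
pOH = -log10([OH-]) = -log10(0.2562) = 0.591421
pH = 14 - pOH = 14 - 0.591421
pH = 13.408579, rounded to 4 dp:

13.4086


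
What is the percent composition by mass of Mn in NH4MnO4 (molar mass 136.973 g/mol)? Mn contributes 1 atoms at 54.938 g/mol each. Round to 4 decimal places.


pct = 100 * (n_elem * M_elem) / M_total
mass_contribution = 1 * 54.938 = 54.938 g/mol
pct = 100 * 54.938 / 136.973
pct = 40.10863455 %, rounded to 4 dp:

40.1086 %


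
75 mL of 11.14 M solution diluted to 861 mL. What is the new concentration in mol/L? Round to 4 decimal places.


Dilution: M1*V1 = M2*V2, solve for M2.
M2 = M1*V1 / V2
M2 = 11.14 * 75 / 861
M2 = 835.5 / 861
M2 = 0.97038328 mol/L, rounded to 4 dp:

0.9704 mol/L


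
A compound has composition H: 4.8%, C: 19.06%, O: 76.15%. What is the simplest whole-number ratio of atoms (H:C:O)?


Assume 100 g of compound, divide each mass% by atomic mass to get moles, then normalize by the smallest to get a raw atom ratio.
Moles per 100 g: H: 4.8/1.008 = 4.7619, C: 19.06/12.011 = 1.5869, O: 76.15/15.999 = 4.7597
Raw ratio (divide by min = 1.5869): H: 3.001, C: 1.0, O: 2.999
Multiply by 1 to clear fractions: H: 3.001 ~= 3, C: 1.0 ~= 1, O: 2.999 ~= 3
Reduce by GCD to get the simplest whole-number ratio:

3:1:3


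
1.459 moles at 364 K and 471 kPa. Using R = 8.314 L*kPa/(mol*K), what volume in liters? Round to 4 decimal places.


PV = nRT, solve for V = nRT / P.
nRT = 1.459 * 8.314 * 364 = 4415.3659
V = 4415.3659 / 471
V = 9.37444989 L, rounded to 4 dp:

9.3744 L


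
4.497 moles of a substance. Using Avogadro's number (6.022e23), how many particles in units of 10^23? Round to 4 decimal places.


N = n * NA, then divide by 1e23 for the requested units.
N / 1e23 = n * 6.022
N / 1e23 = 4.497 * 6.022
N / 1e23 = 27.080934, rounded to 4 dp:

27.0809


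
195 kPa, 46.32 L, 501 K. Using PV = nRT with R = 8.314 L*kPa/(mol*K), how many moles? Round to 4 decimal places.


PV = nRT, solve for n = PV / (RT).
PV = 195 * 46.32 = 9032.4
RT = 8.314 * 501 = 4165.314
n = 9032.4 / 4165.314
n = 2.16847998 mol, rounded to 4 dp:

2.1685 mol


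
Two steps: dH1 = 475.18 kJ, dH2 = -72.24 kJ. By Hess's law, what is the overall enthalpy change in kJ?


Hess's law: enthalpy is a state function, so add the step enthalpies.
dH_total = dH1 + dH2 = 475.18 + (-72.24)
dH_total = 402.94 kJ:

402.94 kJ


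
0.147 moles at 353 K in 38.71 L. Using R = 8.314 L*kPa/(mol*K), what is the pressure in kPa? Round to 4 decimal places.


PV = nRT, solve for P = nRT / V.
nRT = 0.147 * 8.314 * 353 = 431.4218
P = 431.4218 / 38.71
P = 11.14497029 kPa, rounded to 4 dp:

11.1450 kPa


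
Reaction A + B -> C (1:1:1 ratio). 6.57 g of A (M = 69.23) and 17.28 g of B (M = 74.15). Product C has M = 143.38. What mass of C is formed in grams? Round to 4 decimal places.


Find moles of each reactant; the smaller value is the limiting reagent in a 1:1:1 reaction, so moles_C equals moles of the limiter.
n_A = mass_A / M_A = 6.57 / 69.23 = 0.094901 mol
n_B = mass_B / M_B = 17.28 / 74.15 = 0.233041 mol
Limiting reagent: A (smaller), n_limiting = 0.094901 mol
mass_C = n_limiting * M_C = 0.094901 * 143.38
mass_C = 13.60690538 g, rounded to 4 dp:

13.6069 g


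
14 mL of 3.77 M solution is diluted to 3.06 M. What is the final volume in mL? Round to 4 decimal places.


Dilution: M1*V1 = M2*V2, solve for V2.
V2 = M1*V1 / M2
V2 = 3.77 * 14 / 3.06
V2 = 52.78 / 3.06
V2 = 17.24836601 mL, rounded to 4 dp:

17.2484 mL


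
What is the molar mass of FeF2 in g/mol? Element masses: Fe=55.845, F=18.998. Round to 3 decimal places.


M = sum(count * atomic_mass) over atoms.
M = 1*55.845 + 2*18.998
M = 55.845 + 37.996
M = 93.841 g/mol, rounded to 3 dp:

93.841 g/mol


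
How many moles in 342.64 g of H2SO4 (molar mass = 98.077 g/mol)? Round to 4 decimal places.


n = mass / M
n = 342.64 / 98.077
n = 3.49358157 mol, rounded to 4 dp:

3.4936 mol


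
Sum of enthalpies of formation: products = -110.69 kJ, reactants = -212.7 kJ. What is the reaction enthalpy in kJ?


dH_rxn = sum(dH_f products) - sum(dH_f reactants)
dH_rxn = -110.69 - (-212.7)
dH_rxn = 102.01 kJ:

102.01 kJ


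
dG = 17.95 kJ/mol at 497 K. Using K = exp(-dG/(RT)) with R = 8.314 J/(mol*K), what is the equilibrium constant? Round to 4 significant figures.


dG is in kJ/mol; multiply by 1000 to match R in J/(mol*K).
RT = 8.314 * 497 = 4132.058 J/mol
exponent = -dG*1000 / (RT) = -(17.95*1000) / 4132.058 = -4.3440823
K = exp(-4.3440823)
K = 0.012983418, rounded to 4 significant figures:

0.01298


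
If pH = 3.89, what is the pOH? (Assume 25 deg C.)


At 25 deg C, pH + pOH = 14.
pOH = 14 - pH = 14 - 3.89
pOH = 10.11:

10.11


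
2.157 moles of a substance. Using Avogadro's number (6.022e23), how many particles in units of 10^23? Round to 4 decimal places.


N = n * NA, then divide by 1e23 for the requested units.
N / 1e23 = n * 6.022
N / 1e23 = 2.157 * 6.022
N / 1e23 = 12.989454, rounded to 4 dp:

12.9895


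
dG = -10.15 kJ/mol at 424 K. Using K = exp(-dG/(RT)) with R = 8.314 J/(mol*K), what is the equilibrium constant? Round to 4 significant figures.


dG is in kJ/mol; multiply by 1000 to match R in J/(mol*K).
RT = 8.314 * 424 = 3525.136 J/mol
exponent = -dG*1000 / (RT) = -(-10.15*1000) / 3525.136 = 2.87932154
K = exp(2.87932154)
K = 17.802191, rounded to 4 significant figures:

17.80


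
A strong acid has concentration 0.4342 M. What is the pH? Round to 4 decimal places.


A strong acid dissociates completely, so [H+] equals the given concentration.
pH = -log10([H+]) = -log10(0.4342)
pH = 0.36231018, rounded to 4 dp:

0.3623


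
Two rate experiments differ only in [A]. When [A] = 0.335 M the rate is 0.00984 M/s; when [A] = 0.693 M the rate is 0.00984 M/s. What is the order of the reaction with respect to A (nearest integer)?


Rate is proportional to [A]^n, so rate2/rate1 = ([A]2/[A]1)^n. Take logs to solve for n.
rate2/rate1 = 0.00984 / 0.00984 = 1.0
[A]2/[A]1 = 0.693 / 0.335 = 2.0687
n = ln(1.0) / ln(2.0687) = 0.0
Nearest integer order:

0


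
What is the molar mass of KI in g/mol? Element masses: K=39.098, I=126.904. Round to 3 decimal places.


M = sum(count * atomic_mass) over atoms.
M = 1*39.098 + 1*126.904
M = 39.098 + 126.904
M = 166.002 g/mol, rounded to 3 dp:

166.002 g/mol


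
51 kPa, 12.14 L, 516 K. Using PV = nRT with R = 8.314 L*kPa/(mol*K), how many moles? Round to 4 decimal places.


PV = nRT, solve for n = PV / (RT).
PV = 51 * 12.14 = 619.14
RT = 8.314 * 516 = 4290.024
n = 619.14 / 4290.024
n = 0.14432087 mol, rounded to 4 dp:

0.1443 mol


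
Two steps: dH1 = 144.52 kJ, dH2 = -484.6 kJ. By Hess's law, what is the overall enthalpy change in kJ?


Hess's law: enthalpy is a state function, so add the step enthalpies.
dH_total = dH1 + dH2 = 144.52 + (-484.6)
dH_total = -340.08 kJ:

-340.08 kJ


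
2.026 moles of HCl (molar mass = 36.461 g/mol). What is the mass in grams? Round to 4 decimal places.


mass = n * M
mass = 2.026 * 36.461
mass = 73.869986 g, rounded to 4 dp:

73.8700 g


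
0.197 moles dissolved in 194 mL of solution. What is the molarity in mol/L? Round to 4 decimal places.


Convert volume to liters: V_L = V_mL / 1000.
V_L = 194 / 1000 = 0.194 L
M = n / V_L = 0.197 / 0.194
M = 1.01546392 mol/L, rounded to 4 dp:

1.0155 mol/L


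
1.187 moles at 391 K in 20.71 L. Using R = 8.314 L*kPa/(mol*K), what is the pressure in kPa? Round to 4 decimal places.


PV = nRT, solve for P = nRT / V.
nRT = 1.187 * 8.314 * 391 = 3858.6687
P = 3858.6687 / 20.71
P = 186.31910671 kPa, rounded to 4 dp:

186.3191 kPa


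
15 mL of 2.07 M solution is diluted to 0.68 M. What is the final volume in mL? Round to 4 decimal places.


Dilution: M1*V1 = M2*V2, solve for V2.
V2 = M1*V1 / M2
V2 = 2.07 * 15 / 0.68
V2 = 31.05 / 0.68
V2 = 45.66176471 mL, rounded to 4 dp:

45.6618 mL


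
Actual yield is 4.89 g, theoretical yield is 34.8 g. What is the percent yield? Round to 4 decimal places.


% yield = 100 * actual / theoretical
% yield = 100 * 4.89 / 34.8
% yield = 14.05172414 %, rounded to 4 dp:

14.0517 %


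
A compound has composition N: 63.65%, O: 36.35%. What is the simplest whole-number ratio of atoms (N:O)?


Assume 100 g of compound, divide each mass% by atomic mass to get moles, then normalize by the smallest to get a raw atom ratio.
Moles per 100 g: N: 63.65/14.007 = 4.5442, O: 36.35/15.999 = 2.272
Raw ratio (divide by min = 2.272): N: 2.0, O: 1.0
Multiply by 1 to clear fractions: N: 2.0 ~= 2, O: 1.0 ~= 1
Reduce by GCD to get the simplest whole-number ratio:

2:1


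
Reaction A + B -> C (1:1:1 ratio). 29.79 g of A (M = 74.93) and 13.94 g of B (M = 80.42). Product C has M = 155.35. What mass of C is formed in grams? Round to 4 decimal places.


Find moles of each reactant; the smaller value is the limiting reagent in a 1:1:1 reaction, so moles_C equals moles of the limiter.
n_A = mass_A / M_A = 29.79 / 74.93 = 0.397571 mol
n_B = mass_B / M_B = 13.94 / 80.42 = 0.17334 mol
Limiting reagent: B (smaller), n_limiting = 0.17334 mol
mass_C = n_limiting * M_C = 0.17334 * 155.35
mass_C = 26.928369 g, rounded to 4 dp:

26.9284 g


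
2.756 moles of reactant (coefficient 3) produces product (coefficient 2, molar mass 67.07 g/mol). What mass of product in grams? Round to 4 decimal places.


Use the coefficient ratio to convert reactant moles to product moles, then multiply by the product's molar mass.
moles_P = moles_R * (coeff_P / coeff_R) = 2.756 * (2/3) = 1.837333
mass_P = moles_P * M_P = 1.837333 * 67.07
mass_P = 123.22992431 g, rounded to 4 dp:

123.2299 g


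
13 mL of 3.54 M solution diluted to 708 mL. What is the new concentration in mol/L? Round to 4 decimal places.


Dilution: M1*V1 = M2*V2, solve for M2.
M2 = M1*V1 / V2
M2 = 3.54 * 13 / 708
M2 = 46.02 / 708
M2 = 0.065 mol/L, rounded to 4 dp:

0.0650 mol/L


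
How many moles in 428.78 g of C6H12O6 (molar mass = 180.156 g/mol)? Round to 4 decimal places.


n = mass / M
n = 428.78 / 180.156
n = 2.3800484 mol, rounded to 4 dp:

2.3800 mol


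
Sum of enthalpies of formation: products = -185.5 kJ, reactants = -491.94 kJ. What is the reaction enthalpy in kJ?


dH_rxn = sum(dH_f products) - sum(dH_f reactants)
dH_rxn = -185.5 - (-491.94)
dH_rxn = 306.44 kJ:

306.44 kJ


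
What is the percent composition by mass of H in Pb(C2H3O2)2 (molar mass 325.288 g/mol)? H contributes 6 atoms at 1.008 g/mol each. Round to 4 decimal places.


pct = 100 * (n_elem * M_elem) / M_total
mass_contribution = 6 * 1.008 = 6.048 g/mol
pct = 100 * 6.048 / 325.288
pct = 1.85927547 %, rounded to 4 dp:

1.8593 %


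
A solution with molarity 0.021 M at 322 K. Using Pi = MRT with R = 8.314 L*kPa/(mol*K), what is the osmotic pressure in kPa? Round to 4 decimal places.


Osmotic pressure (van't Hoff): Pi = M*R*T.
RT = 8.314 * 322 = 2677.108
Pi = 0.021 * 2677.108
Pi = 56.219268 kPa, rounded to 4 dp:

56.2193 kPa


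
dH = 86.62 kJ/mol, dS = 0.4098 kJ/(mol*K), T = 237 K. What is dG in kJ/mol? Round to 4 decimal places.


Gibbs: dG = dH - T*dS (consistent units, dS already in kJ/(mol*K)).
T*dS = 237 * 0.4098 = 97.1226
dG = 86.62 - (97.1226)
dG = -10.5026 kJ/mol, rounded to 4 dp:

-10.5026 kJ/mol


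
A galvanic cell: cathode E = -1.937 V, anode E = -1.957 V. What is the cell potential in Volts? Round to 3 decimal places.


Standard cell potential: E_cell = E_cathode - E_anode.
E_cell = -1.937 - (-1.957)
E_cell = 0.02 V, rounded to 3 dp:

0.020 V


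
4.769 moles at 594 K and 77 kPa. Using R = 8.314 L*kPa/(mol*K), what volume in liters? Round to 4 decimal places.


PV = nRT, solve for V = nRT / P.
nRT = 4.769 * 8.314 * 594 = 23551.7828
V = 23551.7828 / 77
V = 305.86730909 L, rounded to 4 dp:

305.8673 L


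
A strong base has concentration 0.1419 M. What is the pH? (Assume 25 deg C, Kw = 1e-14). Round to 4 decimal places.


A strong base dissociates completely, so [OH-] equals the given concentration.
pOH = -log10([OH-]) = -log10(0.1419) = 0.848018
pH = 14 - pOH = 14 - 0.848018
pH = 13.151982, rounded to 4 dp:

13.1520


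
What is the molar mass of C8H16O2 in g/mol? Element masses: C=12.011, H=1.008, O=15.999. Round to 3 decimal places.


M = sum(count * atomic_mass) over atoms.
M = 8*12.011 + 16*1.008 + 2*15.999
M = 96.088 + 16.128 + 31.998
M = 144.214 g/mol, rounded to 3 dp:

144.214 g/mol


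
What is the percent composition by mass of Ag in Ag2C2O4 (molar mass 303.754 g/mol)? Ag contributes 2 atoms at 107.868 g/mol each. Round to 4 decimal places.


pct = 100 * (n_elem * M_elem) / M_total
mass_contribution = 2 * 107.868 = 215.736 g/mol
pct = 100 * 215.736 / 303.754
pct = 71.02326225 %, rounded to 4 dp:

71.0233 %


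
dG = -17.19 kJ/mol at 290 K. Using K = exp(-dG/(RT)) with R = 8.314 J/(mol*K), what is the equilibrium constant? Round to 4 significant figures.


dG is in kJ/mol; multiply by 1000 to match R in J/(mol*K).
RT = 8.314 * 290 = 2411.06 J/mol
exponent = -dG*1000 / (RT) = -(-17.19*1000) / 2411.06 = 7.12964422
K = exp(7.12964422)
K = 1248.4327, rounded to 4 significant figures:

1248


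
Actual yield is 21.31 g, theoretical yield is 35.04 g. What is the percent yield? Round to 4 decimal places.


% yield = 100 * actual / theoretical
% yield = 100 * 21.31 / 35.04
% yield = 60.81621005 %, rounded to 4 dp:

60.8162 %


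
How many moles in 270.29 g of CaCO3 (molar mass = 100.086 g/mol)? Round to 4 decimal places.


n = mass / M
n = 270.29 / 100.086
n = 2.7005775 mol, rounded to 4 dp:

2.7006 mol


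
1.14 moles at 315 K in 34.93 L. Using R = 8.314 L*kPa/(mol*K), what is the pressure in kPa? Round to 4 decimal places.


PV = nRT, solve for P = nRT / V.
nRT = 1.14 * 8.314 * 315 = 2985.5574
P = 2985.5574 / 34.93
P = 85.47258517 kPa, rounded to 4 dp:

85.4726 kPa


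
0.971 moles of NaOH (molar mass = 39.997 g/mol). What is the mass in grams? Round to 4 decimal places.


mass = n * M
mass = 0.971 * 39.997
mass = 38.837087 g, rounded to 4 dp:

38.8371 g


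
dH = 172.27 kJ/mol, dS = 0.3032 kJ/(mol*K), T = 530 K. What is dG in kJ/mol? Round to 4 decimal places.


Gibbs: dG = dH - T*dS (consistent units, dS already in kJ/(mol*K)).
T*dS = 530 * 0.3032 = 160.696
dG = 172.27 - (160.696)
dG = 11.574 kJ/mol, rounded to 4 dp:

11.5740 kJ/mol


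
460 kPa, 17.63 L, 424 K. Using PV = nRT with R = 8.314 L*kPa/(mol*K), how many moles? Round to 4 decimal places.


PV = nRT, solve for n = PV / (RT).
PV = 460 * 17.63 = 8109.8
RT = 8.314 * 424 = 3525.136
n = 8109.8 / 3525.136
n = 2.30056372 mol, rounded to 4 dp:

2.3006 mol


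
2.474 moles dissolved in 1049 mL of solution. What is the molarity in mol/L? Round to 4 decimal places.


Convert volume to liters: V_L = V_mL / 1000.
V_L = 1049 / 1000 = 1.049 L
M = n / V_L = 2.474 / 1.049
M = 2.35843661 mol/L, rounded to 4 dp:

2.3584 mol/L


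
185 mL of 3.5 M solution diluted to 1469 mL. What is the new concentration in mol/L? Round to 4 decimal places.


Dilution: M1*V1 = M2*V2, solve for M2.
M2 = M1*V1 / V2
M2 = 3.5 * 185 / 1469
M2 = 647.5 / 1469
M2 = 0.44077604 mol/L, rounded to 4 dp:

0.4408 mol/L


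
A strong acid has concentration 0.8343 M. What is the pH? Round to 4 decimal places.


A strong acid dissociates completely, so [H+] equals the given concentration.
pH = -log10([H+]) = -log10(0.8343)
pH = 0.07867776, rounded to 4 dp:

0.0787


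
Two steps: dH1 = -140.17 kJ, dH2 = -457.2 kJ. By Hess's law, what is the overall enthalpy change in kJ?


Hess's law: enthalpy is a state function, so add the step enthalpies.
dH_total = dH1 + dH2 = -140.17 + (-457.2)
dH_total = -597.37 kJ:

-597.37 kJ


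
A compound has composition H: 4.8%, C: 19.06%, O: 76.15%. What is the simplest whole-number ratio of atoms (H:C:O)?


Assume 100 g of compound, divide each mass% by atomic mass to get moles, then normalize by the smallest to get a raw atom ratio.
Moles per 100 g: H: 4.8/1.008 = 4.7619, C: 19.06/12.011 = 1.5869, O: 76.15/15.999 = 4.7597
Raw ratio (divide by min = 1.5869): H: 3.001, C: 1.0, O: 2.999
Multiply by 1 to clear fractions: H: 3.001 ~= 3, C: 1.0 ~= 1, O: 2.999 ~= 3
Reduce by GCD to get the simplest whole-number ratio:

3:1:3


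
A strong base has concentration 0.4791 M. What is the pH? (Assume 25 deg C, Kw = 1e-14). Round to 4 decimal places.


A strong base dissociates completely, so [OH-] equals the given concentration.
pOH = -log10([OH-]) = -log10(0.4791) = 0.319574
pH = 14 - pOH = 14 - 0.319574
pH = 13.680426, rounded to 4 dp:

13.6804


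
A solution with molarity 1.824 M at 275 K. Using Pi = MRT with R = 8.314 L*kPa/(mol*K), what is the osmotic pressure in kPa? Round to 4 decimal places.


Osmotic pressure (van't Hoff): Pi = M*R*T.
RT = 8.314 * 275 = 2286.35
Pi = 1.824 * 2286.35
Pi = 4170.3024 kPa, rounded to 4 dp:

4170.3024 kPa


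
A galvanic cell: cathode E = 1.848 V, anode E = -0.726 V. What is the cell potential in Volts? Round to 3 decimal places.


Standard cell potential: E_cell = E_cathode - E_anode.
E_cell = 1.848 - (-0.726)
E_cell = 2.574 V, rounded to 3 dp:

2.574 V


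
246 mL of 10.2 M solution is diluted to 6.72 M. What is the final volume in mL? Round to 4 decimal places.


Dilution: M1*V1 = M2*V2, solve for V2.
V2 = M1*V1 / M2
V2 = 10.2 * 246 / 6.72
V2 = 2509.2 / 6.72
V2 = 373.39285714 mL, rounded to 4 dp:

373.3929 mL


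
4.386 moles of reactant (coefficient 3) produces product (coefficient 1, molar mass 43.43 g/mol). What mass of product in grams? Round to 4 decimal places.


Use the coefficient ratio to convert reactant moles to product moles, then multiply by the product's molar mass.
moles_P = moles_R * (coeff_P / coeff_R) = 4.386 * (1/3) = 1.462
mass_P = moles_P * M_P = 1.462 * 43.43
mass_P = 63.49466 g, rounded to 4 dp:

63.4947 g


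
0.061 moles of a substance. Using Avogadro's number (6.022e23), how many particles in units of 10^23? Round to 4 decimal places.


N = n * NA, then divide by 1e23 for the requested units.
N / 1e23 = n * 6.022
N / 1e23 = 0.061 * 6.022
N / 1e23 = 0.367342, rounded to 4 dp:

0.3673


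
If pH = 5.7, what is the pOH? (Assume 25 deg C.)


At 25 deg C, pH + pOH = 14.
pOH = 14 - pH = 14 - 5.7
pOH = 8.3:

8.30


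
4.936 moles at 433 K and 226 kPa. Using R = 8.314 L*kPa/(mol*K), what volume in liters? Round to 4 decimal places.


PV = nRT, solve for V = nRT / P.
nRT = 4.936 * 8.314 * 433 = 17769.4124
V = 17769.4124 / 226
V = 78.62571858 L, rounded to 4 dp:

78.6257 L


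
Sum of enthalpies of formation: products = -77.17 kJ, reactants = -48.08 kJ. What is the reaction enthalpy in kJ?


dH_rxn = sum(dH_f products) - sum(dH_f reactants)
dH_rxn = -77.17 - (-48.08)
dH_rxn = -29.09 kJ:

-29.09 kJ


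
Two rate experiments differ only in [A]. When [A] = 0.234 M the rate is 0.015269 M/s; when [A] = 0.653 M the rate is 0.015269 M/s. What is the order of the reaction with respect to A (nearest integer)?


Rate is proportional to [A]^n, so rate2/rate1 = ([A]2/[A]1)^n. Take logs to solve for n.
rate2/rate1 = 0.015269 / 0.015269 = 1.0
[A]2/[A]1 = 0.653 / 0.234 = 2.7906
n = ln(1.0) / ln(2.7906) = 0.0
Nearest integer order:

0


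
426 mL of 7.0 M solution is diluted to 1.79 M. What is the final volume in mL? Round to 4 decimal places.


Dilution: M1*V1 = M2*V2, solve for V2.
V2 = M1*V1 / M2
V2 = 7.0 * 426 / 1.79
V2 = 2982.0 / 1.79
V2 = 1665.92178771 mL, rounded to 4 dp:

1665.9218 mL


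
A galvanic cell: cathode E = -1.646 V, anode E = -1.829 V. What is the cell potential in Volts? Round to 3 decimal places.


Standard cell potential: E_cell = E_cathode - E_anode.
E_cell = -1.646 - (-1.829)
E_cell = 0.183 V, rounded to 3 dp:

0.183 V


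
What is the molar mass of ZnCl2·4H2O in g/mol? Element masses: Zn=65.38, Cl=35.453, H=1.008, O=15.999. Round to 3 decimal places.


M = sum(count * atomic_mass) over atoms.
M = 1*65.38 + 2*35.453 + 8*1.008 + 4*15.999
M = 65.38 + 70.906 + 8.064 + 63.996
M = 208.346 g/mol, rounded to 3 dp:

208.346 g/mol


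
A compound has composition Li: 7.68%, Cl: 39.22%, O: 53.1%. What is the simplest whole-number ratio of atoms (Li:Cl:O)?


Assume 100 g of compound, divide each mass% by atomic mass to get moles, then normalize by the smallest to get a raw atom ratio.
Moles per 100 g: Li: 7.68/6.941 = 1.1065, Cl: 39.22/35.453 = 1.1063, O: 53.1/15.999 = 3.319
Raw ratio (divide by min = 1.1063): Li: 1.0, Cl: 1.0, O: 3.0
Multiply by 1 to clear fractions: Li: 1.0 ~= 1, Cl: 1.0 ~= 1, O: 3.0 ~= 3
Reduce by GCD to get the simplest whole-number ratio:

1:1:3


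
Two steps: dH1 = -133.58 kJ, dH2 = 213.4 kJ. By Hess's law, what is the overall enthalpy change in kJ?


Hess's law: enthalpy is a state function, so add the step enthalpies.
dH_total = dH1 + dH2 = -133.58 + (213.4)
dH_total = 79.82 kJ:

79.82 kJ


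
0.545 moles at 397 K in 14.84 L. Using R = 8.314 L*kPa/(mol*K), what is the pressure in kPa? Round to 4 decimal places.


PV = nRT, solve for P = nRT / V.
nRT = 0.545 * 8.314 * 397 = 1798.8586
P = 1798.8586 / 14.84
P = 121.21688679 kPa, rounded to 4 dp:

121.2169 kPa


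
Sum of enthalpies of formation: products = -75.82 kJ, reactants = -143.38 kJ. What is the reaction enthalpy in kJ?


dH_rxn = sum(dH_f products) - sum(dH_f reactants)
dH_rxn = -75.82 - (-143.38)
dH_rxn = 67.56 kJ:

67.56 kJ


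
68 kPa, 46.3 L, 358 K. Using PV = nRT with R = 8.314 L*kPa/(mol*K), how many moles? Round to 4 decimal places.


PV = nRT, solve for n = PV / (RT).
PV = 68 * 46.3 = 3148.4
RT = 8.314 * 358 = 2976.412
n = 3148.4 / 2976.412
n = 1.05778367 mol, rounded to 4 dp:

1.0578 mol


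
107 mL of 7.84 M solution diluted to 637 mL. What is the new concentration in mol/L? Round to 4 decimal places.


Dilution: M1*V1 = M2*V2, solve for M2.
M2 = M1*V1 / V2
M2 = 7.84 * 107 / 637
M2 = 838.88 / 637
M2 = 1.31692308 mol/L, rounded to 4 dp:

1.3169 mol/L


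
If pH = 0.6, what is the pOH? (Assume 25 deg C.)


At 25 deg C, pH + pOH = 14.
pOH = 14 - pH = 14 - 0.6
pOH = 13.4:

13.40


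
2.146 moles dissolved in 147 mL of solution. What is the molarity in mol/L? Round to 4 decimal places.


Convert volume to liters: V_L = V_mL / 1000.
V_L = 147 / 1000 = 0.147 L
M = n / V_L = 2.146 / 0.147
M = 14.59863946 mol/L, rounded to 4 dp:

14.5986 mol/L


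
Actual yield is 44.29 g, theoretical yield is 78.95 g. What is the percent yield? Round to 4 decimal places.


% yield = 100 * actual / theoretical
% yield = 100 * 44.29 / 78.95
% yield = 56.09879671 %, rounded to 4 dp:

56.0988 %


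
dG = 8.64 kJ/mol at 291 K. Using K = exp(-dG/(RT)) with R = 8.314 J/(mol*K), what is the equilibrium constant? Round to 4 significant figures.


dG is in kJ/mol; multiply by 1000 to match R in J/(mol*K).
RT = 8.314 * 291 = 2419.374 J/mol
exponent = -dG*1000 / (RT) = -(8.64*1000) / 2419.374 = -3.57117172
K = exp(-3.57117172)
K = 0.028122882, rounded to 4 significant figures:

0.02812


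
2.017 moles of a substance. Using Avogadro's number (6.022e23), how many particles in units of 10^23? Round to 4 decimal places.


N = n * NA, then divide by 1e23 for the requested units.
N / 1e23 = n * 6.022
N / 1e23 = 2.017 * 6.022
N / 1e23 = 12.146374, rounded to 4 dp:

12.1464


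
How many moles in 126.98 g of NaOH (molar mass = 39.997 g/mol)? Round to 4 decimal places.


n = mass / M
n = 126.98 / 39.997
n = 3.17473811 mol, rounded to 4 dp:

3.1747 mol


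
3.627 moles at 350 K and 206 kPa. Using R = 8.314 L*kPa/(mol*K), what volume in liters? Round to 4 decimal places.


PV = nRT, solve for V = nRT / P.
nRT = 3.627 * 8.314 * 350 = 10554.2073
V = 10554.2073 / 206
V = 51.23401602 L, rounded to 4 dp:

51.2340 L


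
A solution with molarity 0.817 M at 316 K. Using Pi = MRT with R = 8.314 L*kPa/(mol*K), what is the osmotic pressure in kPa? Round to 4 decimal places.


Osmotic pressure (van't Hoff): Pi = M*R*T.
RT = 8.314 * 316 = 2627.224
Pi = 0.817 * 2627.224
Pi = 2146.442008 kPa, rounded to 4 dp:

2146.4420 kPa


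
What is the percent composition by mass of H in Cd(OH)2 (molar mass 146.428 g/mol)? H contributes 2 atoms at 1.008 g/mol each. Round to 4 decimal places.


pct = 100 * (n_elem * M_elem) / M_total
mass_contribution = 2 * 1.008 = 2.016 g/mol
pct = 100 * 2.016 / 146.428
pct = 1.37678586 %, rounded to 4 dp:

1.3768 %


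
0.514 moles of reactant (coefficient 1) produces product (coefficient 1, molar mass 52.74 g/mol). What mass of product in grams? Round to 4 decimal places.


Use the coefficient ratio to convert reactant moles to product moles, then multiply by the product's molar mass.
moles_P = moles_R * (coeff_P / coeff_R) = 0.514 * (1/1) = 0.514
mass_P = moles_P * M_P = 0.514 * 52.74
mass_P = 27.10836 g, rounded to 4 dp:

27.1084 g


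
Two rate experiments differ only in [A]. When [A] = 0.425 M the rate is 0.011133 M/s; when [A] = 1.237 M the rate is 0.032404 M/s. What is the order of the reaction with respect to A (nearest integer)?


Rate is proportional to [A]^n, so rate2/rate1 = ([A]2/[A]1)^n. Take logs to solve for n.
rate2/rate1 = 0.032404 / 0.011133 = 2.9106
[A]2/[A]1 = 1.237 / 0.425 = 2.9106
n = ln(2.9106) / ln(2.9106) = 1.0
Nearest integer order:

1


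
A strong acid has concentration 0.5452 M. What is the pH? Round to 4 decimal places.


A strong acid dissociates completely, so [H+] equals the given concentration.
pH = -log10([H+]) = -log10(0.5452)
pH = 0.26344415, rounded to 4 dp:

0.2634


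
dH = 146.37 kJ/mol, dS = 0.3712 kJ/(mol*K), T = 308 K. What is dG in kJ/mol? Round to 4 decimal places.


Gibbs: dG = dH - T*dS (consistent units, dS already in kJ/(mol*K)).
T*dS = 308 * 0.3712 = 114.3296
dG = 146.37 - (114.3296)
dG = 32.0404 kJ/mol, rounded to 4 dp:

32.0404 kJ/mol


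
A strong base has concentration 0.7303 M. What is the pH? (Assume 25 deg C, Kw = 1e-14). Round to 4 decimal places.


A strong base dissociates completely, so [OH-] equals the given concentration.
pOH = -log10([OH-]) = -log10(0.7303) = 0.136499
pH = 14 - pOH = 14 - 0.136499
pH = 13.863501, rounded to 4 dp:

13.8635


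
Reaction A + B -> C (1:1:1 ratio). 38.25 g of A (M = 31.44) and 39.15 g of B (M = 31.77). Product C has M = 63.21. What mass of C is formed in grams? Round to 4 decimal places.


Find moles of each reactant; the smaller value is the limiting reagent in a 1:1:1 reaction, so moles_C equals moles of the limiter.
n_A = mass_A / M_A = 38.25 / 31.44 = 1.216603 mol
n_B = mass_B / M_B = 39.15 / 31.77 = 1.232295 mol
Limiting reagent: A (smaller), n_limiting = 1.216603 mol
mass_C = n_limiting * M_C = 1.216603 * 63.21
mass_C = 76.90147563 g, rounded to 4 dp:

76.9015 g


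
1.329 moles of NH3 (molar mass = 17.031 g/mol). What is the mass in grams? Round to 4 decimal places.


mass = n * M
mass = 1.329 * 17.031
mass = 22.634199 g, rounded to 4 dp:

22.6342 g


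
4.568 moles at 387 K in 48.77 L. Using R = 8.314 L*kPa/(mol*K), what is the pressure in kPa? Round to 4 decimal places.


PV = nRT, solve for P = nRT / V.
nRT = 4.568 * 8.314 * 387 = 14697.6222
P = 14697.6222 / 48.77
P = 301.3660488 kPa, rounded to 4 dp:

301.3660 kPa


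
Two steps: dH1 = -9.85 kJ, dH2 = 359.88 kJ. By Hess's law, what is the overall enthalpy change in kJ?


Hess's law: enthalpy is a state function, so add the step enthalpies.
dH_total = dH1 + dH2 = -9.85 + (359.88)
dH_total = 350.03 kJ:

350.03 kJ


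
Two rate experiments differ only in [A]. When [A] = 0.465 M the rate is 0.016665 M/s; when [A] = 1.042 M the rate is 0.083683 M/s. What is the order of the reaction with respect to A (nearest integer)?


Rate is proportional to [A]^n, so rate2/rate1 = ([A]2/[A]1)^n. Take logs to solve for n.
rate2/rate1 = 0.083683 / 0.016665 = 5.0215
[A]2/[A]1 = 1.042 / 0.465 = 2.2409
n = ln(5.0215) / ln(2.2409) = 2.0
Nearest integer order:

2


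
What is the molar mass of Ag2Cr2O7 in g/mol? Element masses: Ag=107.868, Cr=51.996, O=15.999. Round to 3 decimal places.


M = sum(count * atomic_mass) over atoms.
M = 2*107.868 + 2*51.996 + 7*15.999
M = 215.736 + 103.992 + 111.993
M = 431.721 g/mol, rounded to 3 dp:

431.721 g/mol


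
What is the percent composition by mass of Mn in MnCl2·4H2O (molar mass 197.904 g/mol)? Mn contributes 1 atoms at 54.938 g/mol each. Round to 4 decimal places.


pct = 100 * (n_elem * M_elem) / M_total
mass_contribution = 1 * 54.938 = 54.938 g/mol
pct = 100 * 54.938 / 197.904
pct = 27.759924 %, rounded to 4 dp:

27.7599 %


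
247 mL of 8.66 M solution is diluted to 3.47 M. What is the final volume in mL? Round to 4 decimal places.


Dilution: M1*V1 = M2*V2, solve for V2.
V2 = M1*V1 / M2
V2 = 8.66 * 247 / 3.47
V2 = 2139.02 / 3.47
V2 = 616.43227666 mL, rounded to 4 dp:

616.4323 mL


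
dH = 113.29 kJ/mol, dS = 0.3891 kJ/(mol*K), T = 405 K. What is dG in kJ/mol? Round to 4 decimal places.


Gibbs: dG = dH - T*dS (consistent units, dS already in kJ/(mol*K)).
T*dS = 405 * 0.3891 = 157.5855
dG = 113.29 - (157.5855)
dG = -44.2955 kJ/mol, rounded to 4 dp:

-44.2955 kJ/mol


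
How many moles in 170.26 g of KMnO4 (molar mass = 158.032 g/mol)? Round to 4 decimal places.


n = mass / M
n = 170.26 / 158.032
n = 1.07737673 mol, rounded to 4 dp:

1.0774 mol


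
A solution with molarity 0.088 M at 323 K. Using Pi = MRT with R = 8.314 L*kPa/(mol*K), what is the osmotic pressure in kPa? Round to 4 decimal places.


Osmotic pressure (van't Hoff): Pi = M*R*T.
RT = 8.314 * 323 = 2685.422
Pi = 0.088 * 2685.422
Pi = 236.317136 kPa, rounded to 4 dp:

236.3171 kPa


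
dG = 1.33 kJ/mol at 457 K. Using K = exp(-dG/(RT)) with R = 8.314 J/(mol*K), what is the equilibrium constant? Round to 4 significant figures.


dG is in kJ/mol; multiply by 1000 to match R in J/(mol*K).
RT = 8.314 * 457 = 3799.498 J/mol
exponent = -dG*1000 / (RT) = -(1.33*1000) / 3799.498 = -0.35004624
K = exp(-0.35004624)
K = 0.70465551, rounded to 4 significant figures:

0.7047


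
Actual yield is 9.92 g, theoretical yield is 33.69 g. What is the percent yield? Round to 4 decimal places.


% yield = 100 * actual / theoretical
% yield = 100 * 9.92 / 33.69
% yield = 29.44493915 %, rounded to 4 dp:

29.4449 %


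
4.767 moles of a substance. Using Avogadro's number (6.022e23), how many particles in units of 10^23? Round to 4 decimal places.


N = n * NA, then divide by 1e23 for the requested units.
N / 1e23 = n * 6.022
N / 1e23 = 4.767 * 6.022
N / 1e23 = 28.706874, rounded to 4 dp:

28.7069


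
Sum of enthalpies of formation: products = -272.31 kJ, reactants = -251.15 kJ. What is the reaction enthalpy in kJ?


dH_rxn = sum(dH_f products) - sum(dH_f reactants)
dH_rxn = -272.31 - (-251.15)
dH_rxn = -21.16 kJ:

-21.16 kJ


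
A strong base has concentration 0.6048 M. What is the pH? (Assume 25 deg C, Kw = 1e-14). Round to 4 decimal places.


A strong base dissociates completely, so [OH-] equals the given concentration.
pOH = -log10([OH-]) = -log10(0.6048) = 0.218388
pH = 14 - pOH = 14 - 0.218388
pH = 13.781612, rounded to 4 dp:

13.7816


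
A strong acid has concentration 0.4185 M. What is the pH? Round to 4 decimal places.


A strong acid dissociates completely, so [H+] equals the given concentration.
pH = -log10([H+]) = -log10(0.4185)
pH = 0.37830454, rounded to 4 dp:

0.3783


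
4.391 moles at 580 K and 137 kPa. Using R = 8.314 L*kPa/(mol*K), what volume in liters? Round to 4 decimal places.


PV = nRT, solve for V = nRT / P.
nRT = 4.391 * 8.314 * 580 = 21173.9289
V = 21173.9289 / 137
V = 154.55422555 L, rounded to 4 dp:

154.5542 L


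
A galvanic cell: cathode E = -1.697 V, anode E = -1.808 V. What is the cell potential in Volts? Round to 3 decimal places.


Standard cell potential: E_cell = E_cathode - E_anode.
E_cell = -1.697 - (-1.808)
E_cell = 0.111 V, rounded to 3 dp:

0.111 V


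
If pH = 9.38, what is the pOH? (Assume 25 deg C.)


At 25 deg C, pH + pOH = 14.
pOH = 14 - pH = 14 - 9.38
pOH = 4.62:

4.62


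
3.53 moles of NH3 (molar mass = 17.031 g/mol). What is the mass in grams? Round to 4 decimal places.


mass = n * M
mass = 3.53 * 17.031
mass = 60.11943 g, rounded to 4 dp:

60.1194 g


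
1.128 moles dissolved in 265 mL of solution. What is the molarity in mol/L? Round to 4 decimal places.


Convert volume to liters: V_L = V_mL / 1000.
V_L = 265 / 1000 = 0.265 L
M = n / V_L = 1.128 / 0.265
M = 4.25660377 mol/L, rounded to 4 dp:

4.2566 mol/L


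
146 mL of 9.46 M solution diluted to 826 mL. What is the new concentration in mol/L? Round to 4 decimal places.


Dilution: M1*V1 = M2*V2, solve for M2.
M2 = M1*V1 / V2
M2 = 9.46 * 146 / 826
M2 = 1381.16 / 826
M2 = 1.67210654 mol/L, rounded to 4 dp:

1.6721 mol/L


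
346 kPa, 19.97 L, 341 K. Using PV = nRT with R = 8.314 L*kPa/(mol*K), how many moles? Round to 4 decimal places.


PV = nRT, solve for n = PV / (RT).
PV = 346 * 19.97 = 6909.62
RT = 8.314 * 341 = 2835.074
n = 6909.62 / 2835.074
n = 2.43719212 mol, rounded to 4 dp:

2.4372 mol


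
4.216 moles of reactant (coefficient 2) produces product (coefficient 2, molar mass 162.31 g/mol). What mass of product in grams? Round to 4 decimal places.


Use the coefficient ratio to convert reactant moles to product moles, then multiply by the product's molar mass.
moles_P = moles_R * (coeff_P / coeff_R) = 4.216 * (2/2) = 4.216
mass_P = moles_P * M_P = 4.216 * 162.31
mass_P = 684.29896 g, rounded to 4 dp:

684.2990 g


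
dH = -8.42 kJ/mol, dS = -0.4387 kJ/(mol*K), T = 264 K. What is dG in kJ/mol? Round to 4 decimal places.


Gibbs: dG = dH - T*dS (consistent units, dS already in kJ/(mol*K)).
T*dS = 264 * -0.4387 = -115.8168
dG = -8.42 - (-115.8168)
dG = 107.3968 kJ/mol, rounded to 4 dp:

107.3968 kJ/mol


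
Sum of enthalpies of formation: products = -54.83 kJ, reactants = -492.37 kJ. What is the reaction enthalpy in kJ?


dH_rxn = sum(dH_f products) - sum(dH_f reactants)
dH_rxn = -54.83 - (-492.37)
dH_rxn = 437.54 kJ:

437.54 kJ


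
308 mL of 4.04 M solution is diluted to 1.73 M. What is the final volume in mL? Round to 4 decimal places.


Dilution: M1*V1 = M2*V2, solve for V2.
V2 = M1*V1 / M2
V2 = 4.04 * 308 / 1.73
V2 = 1244.32 / 1.73
V2 = 719.26011561 mL, rounded to 4 dp:

719.2601 mL


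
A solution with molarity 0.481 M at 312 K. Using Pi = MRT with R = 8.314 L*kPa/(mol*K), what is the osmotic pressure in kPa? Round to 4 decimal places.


Osmotic pressure (van't Hoff): Pi = M*R*T.
RT = 8.314 * 312 = 2593.968
Pi = 0.481 * 2593.968
Pi = 1247.698608 kPa, rounded to 4 dp:

1247.6986 kPa


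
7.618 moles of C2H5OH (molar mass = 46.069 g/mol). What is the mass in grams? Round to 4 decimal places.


mass = n * M
mass = 7.618 * 46.069
mass = 350.953642 g, rounded to 4 dp:

350.9536 g


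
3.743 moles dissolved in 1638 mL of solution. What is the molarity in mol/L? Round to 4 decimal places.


Convert volume to liters: V_L = V_mL / 1000.
V_L = 1638 / 1000 = 1.638 L
M = n / V_L = 3.743 / 1.638
M = 2.28510379 mol/L, rounded to 4 dp:

2.2851 mol/L
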